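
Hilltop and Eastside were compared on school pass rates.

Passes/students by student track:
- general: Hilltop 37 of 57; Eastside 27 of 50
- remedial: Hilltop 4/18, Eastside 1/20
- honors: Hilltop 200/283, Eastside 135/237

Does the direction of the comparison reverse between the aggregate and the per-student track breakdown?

No

General: Hilltop 37/57 = 64.9%, Eastside 27/50 = 54.0% → Hilltop
Remedial: Hilltop 4/18 = 22.2%, Eastside 1/20 = 5.0% → Hilltop
Honors: Hilltop 200/283 = 70.7%, Eastside 135/237 = 57.0% → Hilltop
Overall: Hilltop 241/358 = 67.3%, Eastside 163/307 = 53.1% → Hilltop
Hilltop wins overall and in every student group — no reversal.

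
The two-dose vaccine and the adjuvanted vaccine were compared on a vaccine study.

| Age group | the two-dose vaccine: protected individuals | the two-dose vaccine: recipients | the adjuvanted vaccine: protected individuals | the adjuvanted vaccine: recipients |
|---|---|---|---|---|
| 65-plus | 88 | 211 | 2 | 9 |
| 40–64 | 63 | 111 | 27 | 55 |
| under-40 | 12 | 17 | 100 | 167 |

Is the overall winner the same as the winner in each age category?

No

65-plus: the two-dose vaccine 88/211 = 41.7%, the adjuvanted vaccine 2/9 = 22.2% → the two-dose vaccine
40–64: the two-dose vaccine 63/111 = 56.8%, the adjuvanted vaccine 27/55 = 49.1% → the two-dose vaccine
Under-40: the two-dose vaccine 12/17 = 70.6%, the adjuvanted vaccine 100/167 = 59.9% → the two-dose vaccine
Overall: the two-dose vaccine 163/339 = 48.1%, the adjuvanted vaccine 129/231 = 55.8% → the adjuvanted vaccine
The two-dose vaccine wins each age group but the adjuvanted vaccine wins overall — the comparison reverses. The two-dose vaccine's recipients skew toward 65-plus, which has a lower base rate.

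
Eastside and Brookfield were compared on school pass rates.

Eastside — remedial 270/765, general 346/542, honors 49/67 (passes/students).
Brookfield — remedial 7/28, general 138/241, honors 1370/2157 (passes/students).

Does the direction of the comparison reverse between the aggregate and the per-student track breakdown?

Yes

Remedial: Eastside 270/765 = 35.3%, Brookfield 7/28 = 25.0% → Eastside
General: Eastside 346/542 = 63.8%, Brookfield 138/241 = 57.3% → Eastside
Honors: Eastside 49/67 = 73.1%, Brookfield 1370/2157 = 63.5% → Eastside
Overall: Eastside 665/1374 = 48.4%, Brookfield 1515/2426 = 62.4% → Brookfield
Eastside wins each student group but Brookfield wins overall — the comparison reverses. Eastside's students skew toward remedial, which has a lower base rate.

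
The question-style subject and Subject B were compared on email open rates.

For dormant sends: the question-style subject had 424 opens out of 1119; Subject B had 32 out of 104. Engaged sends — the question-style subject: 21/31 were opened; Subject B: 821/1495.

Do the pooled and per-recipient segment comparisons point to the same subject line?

No

Dormant: the question-style subject 424/1119 = 37.9%, Subject B 32/104 = 30.8% → the question-style subject
Engaged: the question-style subject 21/31 = 67.7%, Subject B 821/1495 = 54.9% → the question-style subject
Overall: the question-style subject 445/1150 = 38.7%, Subject B 853/1599 = 53.3% → Subject B
The question-style subject wins each recipient group but Subject B wins overall — the comparison reverses. The question-style subject's sends skew toward dormant, which has a lower base rate.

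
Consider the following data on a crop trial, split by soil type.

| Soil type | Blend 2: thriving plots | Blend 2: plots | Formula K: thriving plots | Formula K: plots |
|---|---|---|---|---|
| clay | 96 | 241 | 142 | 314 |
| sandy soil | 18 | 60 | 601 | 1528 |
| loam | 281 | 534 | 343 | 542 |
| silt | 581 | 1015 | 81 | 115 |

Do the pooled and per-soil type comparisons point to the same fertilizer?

Clay: Blend 2 96/241 = 39.8%, Formula K 142/314 = 45.2% → Formula K
Sandy soil: Blend 2 18/60 = 30.0%, Formula K 601/1528 = 39.3% → Formula K
Loam: Blend 2 281/534 = 52.6%, Formula K 343/542 = 63.3% → Formula K
Silt: Blend 2 581/1015 = 57.2%, Formula K 81/115 = 70.4% → Formula K
Overall: Blend 2 976/1850 = 52.8%, Formula K 1167/2499 = 46.7% → Blend 2
Formula K wins each soil group but Blend 2 wins overall — the comparison reverses. Formula K's plots skew toward sandy soil, which has a lower base rate.

No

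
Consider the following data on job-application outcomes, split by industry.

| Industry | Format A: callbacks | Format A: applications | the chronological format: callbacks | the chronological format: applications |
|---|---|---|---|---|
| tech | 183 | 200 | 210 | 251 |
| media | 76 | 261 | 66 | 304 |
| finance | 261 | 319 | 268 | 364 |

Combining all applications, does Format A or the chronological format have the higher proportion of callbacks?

Format A

Tech: Format A 183/200 = 91.5%, the chronological format 210/251 = 83.7% → Format A
Media: Format A 76/261 = 29.1%, the chronological format 66/304 = 21.7% → Format A
Finance: Format A 261/319 = 81.8%, the chronological format 268/364 = 73.6% → Format A
Overall: Format A 520/780 = 66.7%, the chronological format 544/919 = 59.2% → Format A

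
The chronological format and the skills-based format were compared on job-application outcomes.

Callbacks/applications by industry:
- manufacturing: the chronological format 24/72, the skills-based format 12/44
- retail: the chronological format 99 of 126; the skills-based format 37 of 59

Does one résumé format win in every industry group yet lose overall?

No

Manufacturing: the chronological format 24/72 = 33.3%, the skills-based format 12/44 = 27.3% → the chronological format
Retail: the chronological format 99/126 = 78.6%, the skills-based format 37/59 = 62.7% → the chronological format
Overall: the chronological format 123/198 = 62.1%, the skills-based format 49/103 = 47.6% → the chronological format
The chronological format wins overall and in every industry group — no reversal.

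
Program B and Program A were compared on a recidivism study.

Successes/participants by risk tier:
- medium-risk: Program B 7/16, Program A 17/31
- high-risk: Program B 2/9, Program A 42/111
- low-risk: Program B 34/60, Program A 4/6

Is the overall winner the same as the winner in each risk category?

No

Medium-risk: Program B 7/16 = 43.8%, Program A 17/31 = 54.8% → Program A
High-risk: Program B 2/9 = 22.2%, Program A 42/111 = 37.8% → Program A
Low-risk: Program B 34/60 = 56.7%, Program A 4/6 = 66.7% → Program A
Overall: Program B 43/85 = 50.6%, Program A 63/148 = 42.6% → Program B
Program A wins each risk group but Program B wins overall — the comparison reverses. Program A's participants skew toward high-risk, which has a lower base rate.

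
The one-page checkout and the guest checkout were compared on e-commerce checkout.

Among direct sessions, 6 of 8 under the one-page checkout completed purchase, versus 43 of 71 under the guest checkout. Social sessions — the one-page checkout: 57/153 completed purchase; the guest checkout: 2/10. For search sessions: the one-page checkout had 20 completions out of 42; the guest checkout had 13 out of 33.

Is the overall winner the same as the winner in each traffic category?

No

Direct: the one-page checkout 6/8 = 75.0%, the guest checkout 43/71 = 60.6% → the one-page checkout
Social: the one-page checkout 57/153 = 37.3%, the guest checkout 2/10 = 20.0% → the one-page checkout
Search: the one-page checkout 20/42 = 47.6%, the guest checkout 13/33 = 39.4% → the one-page checkout
Overall: the one-page checkout 83/203 = 40.9%, the guest checkout 58/114 = 50.9% → the guest checkout
The one-page checkout wins each traffic group but the guest checkout wins overall — the comparison reverses. The one-page checkout's sessions skew toward social, which has a lower base rate.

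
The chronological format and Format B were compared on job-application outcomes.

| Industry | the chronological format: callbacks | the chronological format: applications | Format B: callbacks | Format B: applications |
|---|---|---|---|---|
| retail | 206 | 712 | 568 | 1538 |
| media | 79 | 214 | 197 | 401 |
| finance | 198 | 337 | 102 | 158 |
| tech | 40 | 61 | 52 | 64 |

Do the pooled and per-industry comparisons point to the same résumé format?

Retail: the chronological format 206/712 = 28.9%, Format B 568/1538 = 36.9% → Format B
Media: the chronological format 79/214 = 36.9%, Format B 197/401 = 49.1% → Format B
Finance: the chronological format 198/337 = 58.8%, Format B 102/158 = 64.6% → Format B
Tech: the chronological format 40/61 = 65.6%, Format B 52/64 = 81.2% → Format B
Overall: the chronological format 523/1324 = 39.5%, Format B 919/2161 = 42.5% → Format B
Format B wins overall and in every industry group — no reversal.

Yes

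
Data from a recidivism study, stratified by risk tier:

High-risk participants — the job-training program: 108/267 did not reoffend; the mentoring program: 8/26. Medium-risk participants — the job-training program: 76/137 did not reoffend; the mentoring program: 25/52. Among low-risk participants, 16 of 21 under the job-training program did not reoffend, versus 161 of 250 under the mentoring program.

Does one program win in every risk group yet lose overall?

Yes

High-risk: the job-training program 108/267 = 40.4%, the mentoring program 8/26 = 30.8% → the job-training program
Medium-risk: the job-training program 76/137 = 55.5%, the mentoring program 25/52 = 48.1% → the job-training program
Low-risk: the job-training program 16/21 = 76.2%, the mentoring program 161/250 = 64.4% → the job-training program
Overall: the job-training program 200/425 = 47.1%, the mentoring program 194/328 = 59.1% → the mentoring program
The job-training program wins each risk group but the mentoring program wins overall — the comparison reverses. The job-training program's participants skew toward high-risk, which has a lower base rate.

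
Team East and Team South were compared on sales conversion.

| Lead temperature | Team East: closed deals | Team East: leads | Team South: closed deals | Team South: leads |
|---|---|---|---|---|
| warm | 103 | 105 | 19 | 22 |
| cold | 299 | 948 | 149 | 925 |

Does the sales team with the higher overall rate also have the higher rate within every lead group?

Warm: Team East 103/105 = 98.1%, Team South 19/22 = 86.4% → Team East
Cold: Team East 299/948 = 31.5%, Team South 149/925 = 16.1% → Team East
Overall: Team East 402/1053 = 38.2%, Team South 168/947 = 17.7% → Team East
Team East wins overall and in every lead group — no reversal.

Yes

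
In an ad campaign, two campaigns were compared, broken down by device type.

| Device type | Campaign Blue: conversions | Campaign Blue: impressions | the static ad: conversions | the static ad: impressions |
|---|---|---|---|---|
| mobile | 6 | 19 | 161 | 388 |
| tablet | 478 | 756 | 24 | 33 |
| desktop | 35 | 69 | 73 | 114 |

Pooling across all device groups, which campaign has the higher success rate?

Campaign Blue

Mobile: Campaign Blue 6/19 = 31.6%, the static ad 161/388 = 41.5% → the static ad
Tablet: Campaign Blue 478/756 = 63.2%, the static ad 24/33 = 72.7% → the static ad
Desktop: Campaign Blue 35/69 = 50.7%, the static ad 73/114 = 64.0% → the static ad
Overall: Campaign Blue 519/844 = 61.5%, the static ad 258/535 = 48.2% → Campaign Blue
(The static ad wins every device group but Campaign Blue wins overall — the static ad's impressions skew toward the low-rate mobile group.)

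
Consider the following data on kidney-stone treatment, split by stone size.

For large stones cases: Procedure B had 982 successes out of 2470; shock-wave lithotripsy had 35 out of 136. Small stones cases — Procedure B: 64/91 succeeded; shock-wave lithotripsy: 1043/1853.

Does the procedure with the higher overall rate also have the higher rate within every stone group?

Large stones: Procedure B 982/2470 = 39.8%, shock-wave lithotripsy 35/136 = 25.7% → Procedure B
Small stones: Procedure B 64/91 = 70.3%, shock-wave lithotripsy 1043/1853 = 56.3% → Procedure B
Overall: Procedure B 1046/2561 = 40.8%, shock-wave lithotripsy 1078/1989 = 54.2% → shock-wave lithotripsy
Procedure B wins each stone group but shock-wave lithotripsy wins overall — the comparison reverses. Procedure B's cases skew toward large stones, which has a lower base rate.

No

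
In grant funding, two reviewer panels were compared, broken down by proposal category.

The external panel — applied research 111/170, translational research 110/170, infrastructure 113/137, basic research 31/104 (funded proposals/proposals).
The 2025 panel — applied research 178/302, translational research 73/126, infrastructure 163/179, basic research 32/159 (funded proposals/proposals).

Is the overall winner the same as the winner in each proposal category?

No

Applied research: the external panel 111/170 = 65.3%, the 2025 panel 178/302 = 58.9% → the external panel
Translational research: the external panel 110/170 = 64.7%, the 2025 panel 73/126 = 57.9% → the external panel
Infrastructure: the external panel 113/137 = 82.5%, the 2025 panel 163/179 = 91.1% → the 2025 panel
Basic research: the external panel 31/104 = 29.8%, the 2025 panel 32/159 = 20.1% → the external panel
Overall: the external panel 365/581 = 62.8%, the 2025 panel 446/766 = 58.2% → the external panel
Neither sweeps: the external panel wins 3 of 4 groups, the 2025 panel wins 1. The external panel wins overall but not every group — no Simpson reversal.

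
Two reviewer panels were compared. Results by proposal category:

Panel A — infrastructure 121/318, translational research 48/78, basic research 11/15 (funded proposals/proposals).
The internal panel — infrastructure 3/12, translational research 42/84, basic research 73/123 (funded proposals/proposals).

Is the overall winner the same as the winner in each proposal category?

Infrastructure: Panel A 121/318 = 38.1%, the internal panel 3/12 = 25.0% → Panel A
Translational research: Panel A 48/78 = 61.5%, the internal panel 42/84 = 50.0% → Panel A
Basic research: Panel A 11/15 = 73.3%, the internal panel 73/123 = 59.3% → Panel A
Overall: Panel A 180/411 = 43.8%, the internal panel 118/219 = 53.9% → the internal panel
Panel A wins each proposal group but the internal panel wins overall — the comparison reverses. Panel A's proposals skew toward infrastructure, which has a lower base rate.

No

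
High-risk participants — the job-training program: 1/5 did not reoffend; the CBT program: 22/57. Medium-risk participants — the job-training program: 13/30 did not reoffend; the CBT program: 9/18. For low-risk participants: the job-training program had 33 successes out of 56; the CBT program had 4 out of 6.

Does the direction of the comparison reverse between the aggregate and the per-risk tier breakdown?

High-risk: the job-training program 1/5 = 20.0%, the CBT program 22/57 = 38.6% → the CBT program
Medium-risk: the job-training program 13/30 = 43.3%, the CBT program 9/18 = 50.0% → the CBT program
Low-risk: the job-training program 33/56 = 58.9%, the CBT program 4/6 = 66.7% → the CBT program
Overall: the job-training program 47/91 = 51.6%, the CBT program 35/81 = 43.2% → the job-training program
The CBT program wins each risk group but the job-training program wins overall — the comparison reverses. The CBT program's participants skew toward high-risk, which has a lower base rate.

Yes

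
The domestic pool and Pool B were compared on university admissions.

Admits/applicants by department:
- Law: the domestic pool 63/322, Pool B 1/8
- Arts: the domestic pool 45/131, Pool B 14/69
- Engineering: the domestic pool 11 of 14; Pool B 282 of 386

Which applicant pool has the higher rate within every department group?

the domestic pool

Law: the domestic pool 63/322 = 19.6%, Pool B 1/8 = 12.5% → the domestic pool
Arts: the domestic pool 45/131 = 34.4%, Pool B 14/69 = 20.3% → the domestic pool
Engineering: the domestic pool 11/14 = 78.6%, Pool B 282/386 = 73.1% → the domestic pool
The domestic pool has the higher rate in all 3 groups.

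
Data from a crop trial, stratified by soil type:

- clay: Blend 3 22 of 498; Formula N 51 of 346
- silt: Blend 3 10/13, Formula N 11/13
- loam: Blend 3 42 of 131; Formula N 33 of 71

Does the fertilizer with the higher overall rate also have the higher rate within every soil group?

Yes

Clay: Blend 3 22/498 = 4.4%, Formula N 51/346 = 14.7% → Formula N
Silt: Blend 3 10/13 = 76.9%, Formula N 11/13 = 84.6% → Formula N
Loam: Blend 3 42/131 = 32.1%, Formula N 33/71 = 46.5% → Formula N
Overall: Blend 3 74/642 = 11.5%, Formula N 95/430 = 22.1% → Formula N
Formula N wins overall and in every soil group — no reversal.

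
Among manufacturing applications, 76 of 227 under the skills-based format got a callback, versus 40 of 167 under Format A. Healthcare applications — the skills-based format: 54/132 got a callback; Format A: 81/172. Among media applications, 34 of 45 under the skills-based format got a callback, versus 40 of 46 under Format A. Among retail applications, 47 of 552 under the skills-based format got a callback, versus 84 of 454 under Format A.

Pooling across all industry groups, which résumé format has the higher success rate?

Format A

Manufacturing: the skills-based format 76/227 = 33.5%, Format A 40/167 = 24.0% → the skills-based format
Healthcare: the skills-based format 54/132 = 40.9%, Format A 81/172 = 47.1% → Format A
Media: the skills-based format 34/45 = 75.6%, Format A 40/46 = 87.0% → Format A
Retail: the skills-based format 47/552 = 8.5%, Format A 84/454 = 18.5% → Format A
Overall: the skills-based format 211/956 = 22.1%, Format A 245/839 = 29.2% → Format A
(Neither sweeps every industry group, but Format A has the higher pooled rate.)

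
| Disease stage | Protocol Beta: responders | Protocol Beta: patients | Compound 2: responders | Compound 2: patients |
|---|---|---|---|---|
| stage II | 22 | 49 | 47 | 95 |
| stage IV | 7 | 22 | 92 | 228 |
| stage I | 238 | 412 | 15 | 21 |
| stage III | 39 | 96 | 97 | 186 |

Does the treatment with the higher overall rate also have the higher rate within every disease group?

Stage II: Protocol Beta 22/49 = 44.9%, Compound 2 47/95 = 49.5% → Compound 2
Stage IV: Protocol Beta 7/22 = 31.8%, Compound 2 92/228 = 40.4% → Compound 2
Stage I: Protocol Beta 238/412 = 57.8%, Compound 2 15/21 = 71.4% → Compound 2
Stage III: Protocol Beta 39/96 = 40.6%, Compound 2 97/186 = 52.2% → Compound 2
Overall: Protocol Beta 306/579 = 52.8%, Compound 2 251/530 = 47.4% → Protocol Beta
Compound 2 wins each disease group but Protocol Beta wins overall — the comparison reverses. Compound 2's patients skew toward stage IV, which has a lower base rate.

No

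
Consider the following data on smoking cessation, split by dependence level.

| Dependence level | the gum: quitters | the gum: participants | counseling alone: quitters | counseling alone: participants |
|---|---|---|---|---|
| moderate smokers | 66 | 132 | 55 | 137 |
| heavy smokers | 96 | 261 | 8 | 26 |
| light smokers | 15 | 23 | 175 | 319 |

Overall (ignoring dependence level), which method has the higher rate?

counseling alone

Moderate smokers: the gum 66/132 = 50.0%, counseling alone 55/137 = 40.1% → the gum
Heavy smokers: the gum 96/261 = 36.8%, counseling alone 8/26 = 30.8% → the gum
Light smokers: the gum 15/23 = 65.2%, counseling alone 175/319 = 54.9% → the gum
Overall: the gum 177/416 = 42.5%, counseling alone 238/482 = 49.4% → counseling alone
(The gum wins every dependence group but counseling alone wins overall — the gum's participants skew toward the low-rate heavy smokers group.)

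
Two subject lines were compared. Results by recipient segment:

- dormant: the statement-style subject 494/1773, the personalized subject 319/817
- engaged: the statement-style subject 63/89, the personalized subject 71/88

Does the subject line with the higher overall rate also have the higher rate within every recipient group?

Yes

Dormant: the statement-style subject 494/1773 = 27.9%, the personalized subject 319/817 = 39.0% → the personalized subject
Engaged: the statement-style subject 63/89 = 70.8%, the personalized subject 71/88 = 80.7% → the personalized subject
Overall: the statement-style subject 557/1862 = 29.9%, the personalized subject 390/905 = 43.1% → the personalized subject
The personalized subject wins overall and in every recipient group — no reversal.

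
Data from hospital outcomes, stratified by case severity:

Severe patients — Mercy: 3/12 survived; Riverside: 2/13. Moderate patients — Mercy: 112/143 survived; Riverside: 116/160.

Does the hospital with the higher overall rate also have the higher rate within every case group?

Yes

Severe: Mercy 3/12 = 25.0%, Riverside 2/13 = 15.4% → Mercy
Moderate: Mercy 112/143 = 78.3%, Riverside 116/160 = 72.5% → Mercy
Overall: Mercy 115/155 = 74.2%, Riverside 118/173 = 68.2% → Mercy
Mercy wins overall and in every case group — no reversal.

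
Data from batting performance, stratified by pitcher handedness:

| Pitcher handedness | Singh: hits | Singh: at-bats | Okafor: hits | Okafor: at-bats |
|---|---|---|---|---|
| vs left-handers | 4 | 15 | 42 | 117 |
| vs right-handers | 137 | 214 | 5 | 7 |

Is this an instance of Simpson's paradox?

Vs left-handers: Singh 4/15 = 26.7%, Okafor 42/117 = 35.9% → Okafor
Vs right-handers: Singh 137/214 = 64.0%, Okafor 5/7 = 71.4% → Okafor
Overall: Singh 141/229 = 61.6%, Okafor 47/124 = 37.9% → Singh
Okafor wins each pitcher group but Singh wins overall — the comparison reverses. Okafor's at-bats skew toward vs left-handers, which has a lower base rate.

Yes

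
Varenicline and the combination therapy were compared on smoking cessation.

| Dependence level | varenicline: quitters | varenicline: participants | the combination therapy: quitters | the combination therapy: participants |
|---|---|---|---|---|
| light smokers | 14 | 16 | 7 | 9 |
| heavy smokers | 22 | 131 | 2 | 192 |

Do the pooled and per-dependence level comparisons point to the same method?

Light smokers: varenicline 14/16 = 87.5%, the combination therapy 7/9 = 77.8% → varenicline
Heavy smokers: varenicline 22/131 = 16.8%, the combination therapy 2/192 = 1.0% → varenicline
Overall: varenicline 36/147 = 24.5%, the combination therapy 9/201 = 4.5% → varenicline
Varenicline wins overall and in every dependence group — no reversal.

Yes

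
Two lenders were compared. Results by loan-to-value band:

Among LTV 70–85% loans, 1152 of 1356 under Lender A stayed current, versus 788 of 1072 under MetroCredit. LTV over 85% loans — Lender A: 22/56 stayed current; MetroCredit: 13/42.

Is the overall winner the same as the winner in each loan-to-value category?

LTV 70–85%: Lender A 1152/1356 = 85.0%, MetroCredit 788/1072 = 73.5% → Lender A
LTV over 85%: Lender A 22/56 = 39.3%, MetroCredit 13/42 = 31.0% → Lender A
Overall: Lender A 1174/1412 = 83.1%, MetroCredit 801/1114 = 71.9% → Lender A
Lender A wins overall and in every loan-to-value group — no reversal.

Yes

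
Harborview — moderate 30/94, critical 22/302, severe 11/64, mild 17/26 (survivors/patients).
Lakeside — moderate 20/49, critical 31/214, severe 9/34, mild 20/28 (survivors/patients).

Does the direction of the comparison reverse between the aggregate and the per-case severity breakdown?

No

Moderate: Harborview 30/94 = 31.9%, Lakeside 20/49 = 40.8% → Lakeside
Critical: Harborview 22/302 = 7.3%, Lakeside 31/214 = 14.5% → Lakeside
Severe: Harborview 11/64 = 17.2%, Lakeside 9/34 = 26.5% → Lakeside
Mild: Harborview 17/26 = 65.4%, Lakeside 20/28 = 71.4% → Lakeside
Overall: Harborview 80/486 = 16.5%, Lakeside 80/325 = 24.6% → Lakeside
Lakeside wins overall and in every case group — no reversal.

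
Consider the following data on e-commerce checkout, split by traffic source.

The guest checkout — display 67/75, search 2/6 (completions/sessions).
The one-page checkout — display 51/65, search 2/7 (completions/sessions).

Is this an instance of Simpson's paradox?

Display: the guest checkout 67/75 = 89.3%, the one-page checkout 51/65 = 78.5% → the guest checkout
Search: the guest checkout 2/6 = 33.3%, the one-page checkout 2/7 = 28.6% → the guest checkout
Overall: the guest checkout 69/81 = 85.2%, the one-page checkout 53/72 = 73.6% → the guest checkout
The guest checkout wins overall and in every traffic group — no reversal.

No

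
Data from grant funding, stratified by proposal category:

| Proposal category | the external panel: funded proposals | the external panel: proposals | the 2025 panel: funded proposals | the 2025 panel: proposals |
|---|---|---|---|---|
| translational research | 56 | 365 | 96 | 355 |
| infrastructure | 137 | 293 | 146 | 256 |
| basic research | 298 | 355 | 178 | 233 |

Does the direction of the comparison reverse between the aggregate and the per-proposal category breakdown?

Translational research: the external panel 56/365 = 15.3%, the 2025 panel 96/355 = 27.0% → the 2025 panel
Infrastructure: the external panel 137/293 = 46.8%, the 2025 panel 146/256 = 57.0% → the 2025 panel
Basic research: the external panel 298/355 = 83.9%, the 2025 panel 178/233 = 76.4% → the external panel
Overall: the external panel 491/1013 = 48.5%, the 2025 panel 420/844 = 49.8% → the 2025 panel
Neither sweeps: the external panel wins 1 of 3 groups, the 2025 panel wins 2. The 2025 panel wins overall but not every group — no Simpson reversal.

No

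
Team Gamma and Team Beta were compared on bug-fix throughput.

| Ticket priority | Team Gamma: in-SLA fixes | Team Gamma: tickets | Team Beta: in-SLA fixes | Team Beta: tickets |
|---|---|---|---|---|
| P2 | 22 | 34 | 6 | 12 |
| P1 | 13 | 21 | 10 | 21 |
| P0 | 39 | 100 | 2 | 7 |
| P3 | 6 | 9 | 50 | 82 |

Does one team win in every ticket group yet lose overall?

Yes

P2: Team Gamma 22/34 = 64.7%, Team Beta 6/12 = 50.0% → Team Gamma
P1: Team Gamma 13/21 = 61.9%, Team Beta 10/21 = 47.6% → Team Gamma
P0: Team Gamma 39/100 = 39.0%, Team Beta 2/7 = 28.6% → Team Gamma
P3: Team Gamma 6/9 = 66.7%, Team Beta 50/82 = 61.0% → Team Gamma
Overall: Team Gamma 80/164 = 48.8%, Team Beta 68/122 = 55.7% → Team Beta
Team Gamma wins each ticket group but Team Beta wins overall — the comparison reverses. Team Gamma's tickets skew toward P0, which has a lower base rate.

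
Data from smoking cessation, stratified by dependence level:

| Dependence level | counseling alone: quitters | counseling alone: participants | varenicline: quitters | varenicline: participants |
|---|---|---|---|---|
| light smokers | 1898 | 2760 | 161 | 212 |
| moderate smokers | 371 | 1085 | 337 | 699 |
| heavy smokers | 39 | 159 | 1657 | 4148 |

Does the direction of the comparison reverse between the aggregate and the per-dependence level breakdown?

Light smokers: counseling alone 1898/2760 = 68.8%, varenicline 161/212 = 75.9% → varenicline
Moderate smokers: counseling alone 371/1085 = 34.2%, varenicline 337/699 = 48.2% → varenicline
Heavy smokers: counseling alone 39/159 = 24.5%, varenicline 1657/4148 = 39.9% → varenicline
Overall: counseling alone 2308/4004 = 57.6%, varenicline 2155/5059 = 42.6% → counseling alone
Varenicline wins each dependence group but counseling alone wins overall — the comparison reverses. Varenicline's participants skew toward heavy smokers, which has a lower base rate.

Yes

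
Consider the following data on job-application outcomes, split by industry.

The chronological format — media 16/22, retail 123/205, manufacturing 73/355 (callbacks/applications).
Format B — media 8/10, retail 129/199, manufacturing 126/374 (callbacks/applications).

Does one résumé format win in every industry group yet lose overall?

No

Media: the chronological format 16/22 = 72.7%, Format B 8/10 = 80.0% → Format B
Retail: the chronological format 123/205 = 60.0%, Format B 129/199 = 64.8% → Format B
Manufacturing: the chronological format 73/355 = 20.6%, Format B 126/374 = 33.7% → Format B
Overall: the chronological format 212/582 = 36.4%, Format B 263/583 = 45.1% → Format B
Format B wins overall and in every industry group — no reversal.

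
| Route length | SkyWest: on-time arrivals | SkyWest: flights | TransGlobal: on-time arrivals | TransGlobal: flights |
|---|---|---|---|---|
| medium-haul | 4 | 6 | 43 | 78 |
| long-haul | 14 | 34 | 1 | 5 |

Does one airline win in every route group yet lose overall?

Medium-haul: SkyWest 4/6 = 66.7%, TransGlobal 43/78 = 55.1% → SkyWest
Long-haul: SkyWest 14/34 = 41.2%, TransGlobal 1/5 = 20.0% → SkyWest
Overall: SkyWest 18/40 = 45.0%, TransGlobal 44/83 = 53.0% → TransGlobal
SkyWest wins each route group but TransGlobal wins overall — the comparison reverses. SkyWest's flights skew toward long-haul, which has a lower base rate.

Yes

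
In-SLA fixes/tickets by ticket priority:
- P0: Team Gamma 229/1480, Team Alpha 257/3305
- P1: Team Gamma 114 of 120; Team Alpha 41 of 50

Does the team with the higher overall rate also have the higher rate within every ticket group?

P0: Team Gamma 229/1480 = 15.5%, Team Alpha 257/3305 = 7.8% → Team Gamma
P1: Team Gamma 114/120 = 95.0%, Team Alpha 41/50 = 82.0% → Team Gamma
Overall: Team Gamma 343/1600 = 21.4%, Team Alpha 298/3355 = 8.9% → Team Gamma
Team Gamma wins overall and in every ticket group — no reversal.

Yes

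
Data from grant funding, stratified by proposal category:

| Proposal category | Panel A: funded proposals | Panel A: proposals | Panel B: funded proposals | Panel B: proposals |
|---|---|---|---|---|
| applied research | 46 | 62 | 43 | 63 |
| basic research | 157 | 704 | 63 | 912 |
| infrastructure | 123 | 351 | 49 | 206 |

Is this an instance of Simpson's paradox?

No

Applied research: Panel A 46/62 = 74.2%, Panel B 43/63 = 68.3% → Panel A
Basic research: Panel A 157/704 = 22.3%, Panel B 63/912 = 6.9% → Panel A
Infrastructure: Panel A 123/351 = 35.0%, Panel B 49/206 = 23.8% → Panel A
Overall: Panel A 326/1117 = 29.2%, Panel B 155/1181 = 13.1% → Panel A
Panel A wins overall and in every proposal group — no reversal.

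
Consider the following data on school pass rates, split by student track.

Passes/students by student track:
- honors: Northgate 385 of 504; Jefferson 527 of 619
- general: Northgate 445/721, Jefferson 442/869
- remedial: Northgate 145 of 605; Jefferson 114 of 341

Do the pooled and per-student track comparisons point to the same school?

No

Honors: Northgate 385/504 = 76.4%, Jefferson 527/619 = 85.1% → Jefferson
General: Northgate 445/721 = 61.7%, Jefferson 442/869 = 50.9% → Northgate
Remedial: Northgate 145/605 = 24.0%, Jefferson 114/341 = 33.4% → Jefferson
Overall: Northgate 975/1830 = 53.3%, Jefferson 1083/1829 = 59.2% → Jefferson
Neither sweeps: Northgate wins 1 of 3 groups, Jefferson wins 2. Jefferson wins overall but not every group — no Simpson reversal.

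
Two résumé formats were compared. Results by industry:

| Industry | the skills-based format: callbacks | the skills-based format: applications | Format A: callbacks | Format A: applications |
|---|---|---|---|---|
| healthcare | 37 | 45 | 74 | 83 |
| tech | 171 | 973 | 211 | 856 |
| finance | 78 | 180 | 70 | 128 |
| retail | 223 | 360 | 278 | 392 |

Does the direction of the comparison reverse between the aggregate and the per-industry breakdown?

Healthcare: the skills-based format 37/45 = 82.2%, Format A 74/83 = 89.2% → Format A
Tech: the skills-based format 171/973 = 17.6%, Format A 211/856 = 24.6% → Format A
Finance: the skills-based format 78/180 = 43.3%, Format A 70/128 = 54.7% → Format A
Retail: the skills-based format 223/360 = 61.9%, Format A 278/392 = 70.9% → Format A
Overall: the skills-based format 509/1558 = 32.7%, Format A 633/1459 = 43.4% → Format A
Format A wins overall and in every industry group — no reversal.

No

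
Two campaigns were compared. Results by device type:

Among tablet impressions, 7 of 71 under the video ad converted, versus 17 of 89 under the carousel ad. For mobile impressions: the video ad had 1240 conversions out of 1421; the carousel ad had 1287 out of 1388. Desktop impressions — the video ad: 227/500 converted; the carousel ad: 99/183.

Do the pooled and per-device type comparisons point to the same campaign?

Tablet: the video ad 7/71 = 9.9%, the carousel ad 17/89 = 19.1% → the carousel ad
Mobile: the video ad 1240/1421 = 87.3%, the carousel ad 1287/1388 = 92.7% → the carousel ad
Desktop: the video ad 227/500 = 45.4%, the carousel ad 99/183 = 54.1% → the carousel ad
Overall: the video ad 1474/1992 = 74.0%, the carousel ad 1403/1660 = 84.5% → the carousel ad
The carousel ad wins overall and in every device group — no reversal.

Yes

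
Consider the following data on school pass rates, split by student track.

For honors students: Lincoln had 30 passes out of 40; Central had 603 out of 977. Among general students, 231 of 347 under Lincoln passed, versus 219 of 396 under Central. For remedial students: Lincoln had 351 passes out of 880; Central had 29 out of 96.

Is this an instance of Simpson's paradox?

Honors: Lincoln 30/40 = 75.0%, Central 603/977 = 61.7% → Lincoln
General: Lincoln 231/347 = 66.6%, Central 219/396 = 55.3% → Lincoln
Remedial: Lincoln 351/880 = 39.9%, Central 29/96 = 30.2% → Lincoln
Overall: Lincoln 612/1267 = 48.3%, Central 851/1469 = 57.9% → Central
Lincoln wins each student group but Central wins overall — the comparison reverses. Lincoln's students skew toward remedial, which has a lower base rate.

Yes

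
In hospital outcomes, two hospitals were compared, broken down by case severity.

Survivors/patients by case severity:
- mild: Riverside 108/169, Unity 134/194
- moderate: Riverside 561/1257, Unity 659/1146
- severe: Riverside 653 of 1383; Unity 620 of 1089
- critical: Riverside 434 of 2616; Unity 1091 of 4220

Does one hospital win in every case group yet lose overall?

Mild: Riverside 108/169 = 63.9%, Unity 134/194 = 69.1% → Unity
Moderate: Riverside 561/1257 = 44.6%, Unity 659/1146 = 57.5% → Unity
Severe: Riverside 653/1383 = 47.2%, Unity 620/1089 = 56.9% → Unity
Critical: Riverside 434/2616 = 16.6%, Unity 1091/4220 = 25.9% → Unity
Overall: Riverside 1756/5425 = 32.4%, Unity 2504/6649 = 37.7% → Unity
Unity wins overall and in every case group — no reversal.

No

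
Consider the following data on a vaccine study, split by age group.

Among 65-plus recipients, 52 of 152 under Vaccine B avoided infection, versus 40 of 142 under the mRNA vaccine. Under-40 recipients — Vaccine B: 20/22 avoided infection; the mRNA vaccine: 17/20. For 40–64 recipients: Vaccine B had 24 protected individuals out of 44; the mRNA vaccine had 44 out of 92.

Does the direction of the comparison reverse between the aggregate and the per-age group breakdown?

65-plus: Vaccine B 52/152 = 34.2%, the mRNA vaccine 40/142 = 28.2% → Vaccine B
Under-40: Vaccine B 20/22 = 90.9%, the mRNA vaccine 17/20 = 85.0% → Vaccine B
40–64: Vaccine B 24/44 = 54.5%, the mRNA vaccine 44/92 = 47.8% → Vaccine B
Overall: Vaccine B 96/218 = 44.0%, the mRNA vaccine 101/254 = 39.8% → Vaccine B
Vaccine B wins overall and in every age group — no reversal.

No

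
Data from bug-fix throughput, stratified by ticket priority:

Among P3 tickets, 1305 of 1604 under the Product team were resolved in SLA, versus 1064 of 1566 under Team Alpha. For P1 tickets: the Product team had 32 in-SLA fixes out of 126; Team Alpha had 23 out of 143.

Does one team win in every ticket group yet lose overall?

No

P3: the Product team 1305/1604 = 81.4%, Team Alpha 1064/1566 = 67.9% → the Product team
P1: the Product team 32/126 = 25.4%, Team Alpha 23/143 = 16.1% → the Product team
Overall: the Product team 1337/1730 = 77.3%, Team Alpha 1087/1709 = 63.6% → the Product team
The Product team wins overall and in every ticket group — no reversal.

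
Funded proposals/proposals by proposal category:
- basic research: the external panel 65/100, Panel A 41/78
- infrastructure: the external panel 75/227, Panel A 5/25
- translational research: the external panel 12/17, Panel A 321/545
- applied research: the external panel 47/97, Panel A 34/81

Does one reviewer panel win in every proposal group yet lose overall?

Yes

Basic research: the external panel 65/100 = 65.0%, Panel A 41/78 = 52.6% → the external panel
Infrastructure: the external panel 75/227 = 33.0%, Panel A 5/25 = 20.0% → the external panel
Translational research: the external panel 12/17 = 70.6%, Panel A 321/545 = 58.9% → the external panel
Applied research: the external panel 47/97 = 48.5%, Panel A 34/81 = 42.0% → the external panel
Overall: the external panel 199/441 = 45.1%, Panel A 401/729 = 55.0% → Panel A
The external panel wins each proposal group but Panel A wins overall — the comparison reverses. The external panel's proposals skew toward infrastructure, which has a lower base rate.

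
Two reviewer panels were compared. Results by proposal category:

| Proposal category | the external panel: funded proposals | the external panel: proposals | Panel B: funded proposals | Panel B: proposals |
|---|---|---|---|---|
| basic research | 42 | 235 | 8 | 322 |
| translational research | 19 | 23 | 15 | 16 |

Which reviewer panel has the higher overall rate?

Basic research: the external panel 42/235 = 17.9%, Panel B 8/322 = 2.5% → the external panel
Translational research: the external panel 19/23 = 82.6%, Panel B 15/16 = 93.8% → Panel B
Overall: the external panel 61/258 = 23.6%, Panel B 23/338 = 6.8% → the external panel
(Neither sweeps every proposal group, but the external panel has the higher pooled rate.)

the external panel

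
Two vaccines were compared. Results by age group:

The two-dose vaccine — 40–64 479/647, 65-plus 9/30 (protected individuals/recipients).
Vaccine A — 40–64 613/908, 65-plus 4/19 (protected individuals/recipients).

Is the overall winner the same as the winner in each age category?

Yes

40–64: the two-dose vaccine 479/647 = 74.0%, Vaccine A 613/908 = 67.5% → the two-dose vaccine
65-plus: the two-dose vaccine 9/30 = 30.0%, Vaccine A 4/19 = 21.1% → the two-dose vaccine
Overall: the two-dose vaccine 488/677 = 72.1%, Vaccine A 617/927 = 66.6% → the two-dose vaccine
The two-dose vaccine wins overall and in every age group — no reversal.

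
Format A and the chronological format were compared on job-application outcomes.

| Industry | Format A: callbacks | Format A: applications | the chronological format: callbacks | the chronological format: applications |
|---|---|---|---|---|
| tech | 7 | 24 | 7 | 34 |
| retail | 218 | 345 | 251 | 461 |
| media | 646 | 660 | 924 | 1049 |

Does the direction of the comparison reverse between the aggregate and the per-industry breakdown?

No

Tech: Format A 7/24 = 29.2%, the chronological format 7/34 = 20.6% → Format A
Retail: Format A 218/345 = 63.2%, the chronological format 251/461 = 54.4% → Format A
Media: Format A 646/660 = 97.9%, the chronological format 924/1049 = 88.1% → Format A
Overall: Format A 871/1029 = 84.6%, the chronological format 1182/1544 = 76.6% → Format A
Format A wins overall and in every industry group — no reversal.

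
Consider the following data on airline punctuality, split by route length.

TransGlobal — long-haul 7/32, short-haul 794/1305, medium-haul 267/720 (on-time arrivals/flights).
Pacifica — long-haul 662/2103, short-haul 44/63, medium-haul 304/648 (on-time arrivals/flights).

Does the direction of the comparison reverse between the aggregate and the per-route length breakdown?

Yes

Long-haul: TransGlobal 7/32 = 21.9%, Pacifica 662/2103 = 31.5% → Pacifica
Short-haul: TransGlobal 794/1305 = 60.8%, Pacifica 44/63 = 69.8% → Pacifica
Medium-haul: TransGlobal 267/720 = 37.1%, Pacifica 304/648 = 46.9% → Pacifica
Overall: TransGlobal 1068/2057 = 51.9%, Pacifica 1010/2814 = 35.9% → TransGlobal
Pacifica wins each route group but TransGlobal wins overall — the comparison reverses. Pacifica's flights skew toward long-haul, which has a lower base rate.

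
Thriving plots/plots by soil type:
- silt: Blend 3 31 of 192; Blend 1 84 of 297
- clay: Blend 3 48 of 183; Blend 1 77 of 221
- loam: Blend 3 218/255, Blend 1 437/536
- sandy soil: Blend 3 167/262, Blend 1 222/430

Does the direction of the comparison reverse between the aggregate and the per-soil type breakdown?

No

Silt: Blend 3 31/192 = 16.1%, Blend 1 84/297 = 28.3% → Blend 1
Clay: Blend 3 48/183 = 26.2%, Blend 1 77/221 = 34.8% → Blend 1
Loam: Blend 3 218/255 = 85.5%, Blend 1 437/536 = 81.5% → Blend 3
Sandy soil: Blend 3 167/262 = 63.7%, Blend 1 222/430 = 51.6% → Blend 3
Overall: Blend 3 464/892 = 52.0%, Blend 1 820/1484 = 55.3% → Blend 1
Neither sweeps: Blend 3 wins 2 of 4 groups, Blend 1 wins 2. Blend 1 wins overall but not every group — no Simpson reversal.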